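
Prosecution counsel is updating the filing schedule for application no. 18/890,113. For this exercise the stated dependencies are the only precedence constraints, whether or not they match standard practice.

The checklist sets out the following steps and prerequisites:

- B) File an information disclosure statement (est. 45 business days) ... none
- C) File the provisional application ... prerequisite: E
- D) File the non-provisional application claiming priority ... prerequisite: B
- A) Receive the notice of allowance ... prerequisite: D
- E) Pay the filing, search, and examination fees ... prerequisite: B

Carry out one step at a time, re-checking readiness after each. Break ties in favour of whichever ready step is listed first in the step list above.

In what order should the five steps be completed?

B → D → A → E → C

B has no prerequisites → B first.
Ready: D and E. D is listed earlier → D.
A and E are both available; A is listed earlier → A.
Next only E has its prerequisites met → E.
Next only C has its prerequisites met → C.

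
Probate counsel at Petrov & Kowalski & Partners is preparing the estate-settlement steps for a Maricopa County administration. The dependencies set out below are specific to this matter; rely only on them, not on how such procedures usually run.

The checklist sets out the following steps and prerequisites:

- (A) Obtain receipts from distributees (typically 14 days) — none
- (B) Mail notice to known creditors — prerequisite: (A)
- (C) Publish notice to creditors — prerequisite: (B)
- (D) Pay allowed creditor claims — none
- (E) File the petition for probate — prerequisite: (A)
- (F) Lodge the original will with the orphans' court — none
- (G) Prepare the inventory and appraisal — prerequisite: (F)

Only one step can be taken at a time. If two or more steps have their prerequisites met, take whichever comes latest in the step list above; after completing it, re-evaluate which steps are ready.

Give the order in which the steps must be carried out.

(F), (G), (D), (A), (E), (B), (C)

Nothing is required for (F), (D) and (A). (F) is listed later → (F) first.
Ready: (G), (D) and (A). (G) is listed later → (G).
Now (D) and (A) have their prerequisites met. (D) is listed later, so (D) next.
That leaves (A) as the only ready step → (A).
(E) and (B) are both available; (E) is listed later → (E).
(B) needed (A), now all done → (B).
(C) needed (B), now all done → (C).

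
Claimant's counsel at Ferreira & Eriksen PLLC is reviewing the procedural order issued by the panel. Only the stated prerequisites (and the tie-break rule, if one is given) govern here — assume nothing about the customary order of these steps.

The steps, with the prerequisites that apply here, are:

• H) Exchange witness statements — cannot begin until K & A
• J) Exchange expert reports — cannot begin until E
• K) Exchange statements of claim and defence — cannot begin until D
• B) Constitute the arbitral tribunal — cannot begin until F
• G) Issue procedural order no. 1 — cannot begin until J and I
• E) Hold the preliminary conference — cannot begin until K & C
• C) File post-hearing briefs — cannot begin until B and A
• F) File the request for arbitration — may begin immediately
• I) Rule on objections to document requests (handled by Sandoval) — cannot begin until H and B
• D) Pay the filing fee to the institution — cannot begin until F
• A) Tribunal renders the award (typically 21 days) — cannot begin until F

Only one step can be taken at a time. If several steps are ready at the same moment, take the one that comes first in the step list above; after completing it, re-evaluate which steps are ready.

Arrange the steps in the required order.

F has no prerequisites → F first.
B, D and A are all available; B is listed earlier → B.
D and A are both available; D is listed earlier → D.
K and A are both available; K is listed earlier → K.
A is the only step now ready → A.
Now H and C have their prerequisites met. H is listed earlier, so H next.
I now also ready, so the ready set is {C, I}; C is listed earlier → C.
E and I are both available; E is listed earlier → E.
Now J and I have their prerequisites met. J is listed earlier, so J next.
I needed H and B, now all done → I.
G needed J and I, now all done → G.

F → B → D → K → A → H → C → E → J → I → G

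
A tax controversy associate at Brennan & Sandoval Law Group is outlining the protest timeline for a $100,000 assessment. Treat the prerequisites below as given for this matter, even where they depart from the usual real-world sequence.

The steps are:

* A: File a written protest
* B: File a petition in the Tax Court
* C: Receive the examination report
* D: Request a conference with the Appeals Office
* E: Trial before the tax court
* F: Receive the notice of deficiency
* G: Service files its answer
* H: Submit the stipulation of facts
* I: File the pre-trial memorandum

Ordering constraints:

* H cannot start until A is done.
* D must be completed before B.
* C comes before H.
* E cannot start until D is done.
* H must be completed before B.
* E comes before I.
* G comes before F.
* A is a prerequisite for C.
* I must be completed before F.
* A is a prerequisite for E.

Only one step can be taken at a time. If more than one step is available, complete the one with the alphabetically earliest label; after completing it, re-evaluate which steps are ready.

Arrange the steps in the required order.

Nothing is required for A, D and G. A has the earlier label → A first.
C now also ready, so the ready set is {C, D, G}; C has the earlier label → C.
Now D, G and H have their prerequisites met. D has the earlier label, so D next.
E now also ready, so the ready set is {E, G, H}; E has the earlier label → E.
G, H and I are all available; G has the earlier label → G.
H and I are both available; H has the earlier label → H.
B and I are both available; B has the earlier label → B.
I needed E, now all done → I.
F needed G and I, now all done → F.

A → C → D → E → G → H → B → I → F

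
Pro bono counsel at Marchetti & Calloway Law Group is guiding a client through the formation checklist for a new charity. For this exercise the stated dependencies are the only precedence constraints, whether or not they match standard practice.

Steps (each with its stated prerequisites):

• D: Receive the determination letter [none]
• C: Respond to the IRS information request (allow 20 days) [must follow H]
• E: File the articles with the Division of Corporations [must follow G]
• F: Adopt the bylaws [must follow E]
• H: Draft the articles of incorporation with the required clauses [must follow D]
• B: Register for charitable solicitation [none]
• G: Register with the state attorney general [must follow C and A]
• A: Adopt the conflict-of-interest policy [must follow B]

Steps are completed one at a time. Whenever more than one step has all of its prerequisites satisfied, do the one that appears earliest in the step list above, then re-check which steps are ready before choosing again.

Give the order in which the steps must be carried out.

D, H, C, B, A, G, E, F

Nothing is required for D and B. D is listed earlier → D first.
Now H and B have their prerequisites met. H is listed earlier, so H next.
Ready: C and B. C is listed earlier → C.
B is the only step now ready → B.
A needed B, now all done → A.
G needed C and A, now all done → G.
E is the only step now ready → E.
Next only F has its prerequisites met → F.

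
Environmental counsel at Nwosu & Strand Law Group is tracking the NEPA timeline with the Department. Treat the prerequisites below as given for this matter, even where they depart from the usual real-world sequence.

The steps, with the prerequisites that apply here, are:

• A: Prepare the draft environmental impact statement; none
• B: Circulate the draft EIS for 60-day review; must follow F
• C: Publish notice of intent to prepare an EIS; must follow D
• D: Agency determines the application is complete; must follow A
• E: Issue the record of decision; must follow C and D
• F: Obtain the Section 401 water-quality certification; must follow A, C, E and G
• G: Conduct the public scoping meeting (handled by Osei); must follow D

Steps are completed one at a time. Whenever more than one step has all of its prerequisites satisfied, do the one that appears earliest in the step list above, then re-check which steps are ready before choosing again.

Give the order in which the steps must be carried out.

A is the only step with nothing outstanding, so it goes first.
D needed A, now all done → D.
Now C and G have their prerequisites met. C is listed earlier, so C next.
Ready: E and G. E is listed earlier → E.
Next only G has its prerequisites met → G.
That leaves F as the only ready step → F.
Next only B has its prerequisites met → B.

A, D, C, E, G, F, B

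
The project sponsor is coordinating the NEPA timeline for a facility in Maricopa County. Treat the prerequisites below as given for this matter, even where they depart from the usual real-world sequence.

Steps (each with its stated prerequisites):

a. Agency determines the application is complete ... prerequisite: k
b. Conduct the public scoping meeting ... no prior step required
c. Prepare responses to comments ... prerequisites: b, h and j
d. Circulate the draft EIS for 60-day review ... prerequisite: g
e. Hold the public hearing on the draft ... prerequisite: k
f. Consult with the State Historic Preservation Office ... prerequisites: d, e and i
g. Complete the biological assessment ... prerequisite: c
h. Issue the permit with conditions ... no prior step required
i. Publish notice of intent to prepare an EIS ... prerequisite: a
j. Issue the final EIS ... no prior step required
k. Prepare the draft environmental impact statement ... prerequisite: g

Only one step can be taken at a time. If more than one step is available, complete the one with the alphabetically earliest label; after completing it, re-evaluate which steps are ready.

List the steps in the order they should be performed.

Nothing is required for b, h and j. b has the earlier label → b first.
Now h and j have their prerequisites met. h has the earlier label, so h next.
Next only j has its prerequisites met → j.
c is the only step now ready → c.
That leaves g as the only ready step → g.
Now d and k have their prerequisites met. d has the earlier label, so d next.
That leaves k as the only ready step → k.
a and e are both available; a has the earlier label → a.
i now also ready, so the ready set is {e, i}; e has the earlier label → e.
i needed a, now all done → i.
f needed d, e and i, now all done → f.

b → h → j → c → g → d → k → a → e → i → f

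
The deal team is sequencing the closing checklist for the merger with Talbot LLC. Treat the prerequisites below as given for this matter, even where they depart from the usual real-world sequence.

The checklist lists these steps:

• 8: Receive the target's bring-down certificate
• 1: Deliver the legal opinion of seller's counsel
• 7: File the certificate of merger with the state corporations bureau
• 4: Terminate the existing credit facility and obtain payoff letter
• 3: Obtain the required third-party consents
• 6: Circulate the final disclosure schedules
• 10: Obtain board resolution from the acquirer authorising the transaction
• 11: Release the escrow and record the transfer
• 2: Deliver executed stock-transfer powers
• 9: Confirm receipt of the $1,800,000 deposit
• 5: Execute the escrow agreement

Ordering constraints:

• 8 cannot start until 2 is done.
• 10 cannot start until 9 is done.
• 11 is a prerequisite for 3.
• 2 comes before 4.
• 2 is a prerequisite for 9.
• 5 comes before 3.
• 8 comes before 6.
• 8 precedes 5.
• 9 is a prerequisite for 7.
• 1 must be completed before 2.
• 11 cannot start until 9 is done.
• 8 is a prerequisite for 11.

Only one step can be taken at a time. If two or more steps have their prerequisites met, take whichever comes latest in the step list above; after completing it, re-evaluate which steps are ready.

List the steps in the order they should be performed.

1 → 2 → 9 → 10 → 4 → 7 → 8 → 5 → 11 → 6 → 3

Only 1 has no prerequisites, so it is first.
2 needed 1, now all done → 2.
Ready: 9, 4 and 8. 9 is listed later → 9.
Ready: 10, 4, 7 and 8. 10 is listed later → 10.
4, 7 and 8 are all available; 4 is listed later → 4.
Now 7 and 8 have their prerequisites met. 7 is listed later, so 7 next.
Next only 8 has its prerequisites met → 8.
5, 11 and 6 are all available; 5 is listed later → 5.
Now 11 and 6 have their prerequisites met. 11 is listed later, so 11 next.
Ready: 6 and 3. 6 is listed later → 6.
3 needed 5 and 11, now all done → 3.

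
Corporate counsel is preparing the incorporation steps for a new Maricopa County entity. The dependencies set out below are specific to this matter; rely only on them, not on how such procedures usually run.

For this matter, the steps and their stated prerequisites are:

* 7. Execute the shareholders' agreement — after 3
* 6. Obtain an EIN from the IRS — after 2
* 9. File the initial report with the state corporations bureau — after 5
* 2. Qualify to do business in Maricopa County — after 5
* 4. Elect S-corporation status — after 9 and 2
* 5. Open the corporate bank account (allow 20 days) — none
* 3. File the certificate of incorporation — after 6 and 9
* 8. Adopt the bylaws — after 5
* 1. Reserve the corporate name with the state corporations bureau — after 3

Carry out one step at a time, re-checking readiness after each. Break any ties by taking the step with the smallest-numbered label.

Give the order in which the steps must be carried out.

5, 2, 6, 8, 9, 3, 1, 4, 7

5 is the only step with nothing outstanding, so it goes first.
2, 8 and 9 are all available; 2 has the earlier label → 2.
6 now also ready, so the ready set is {6, 8, 9}; 6 has the earlier label → 6.
Ready: 8 and 9. 8 has the earlier label → 8.
That leaves 9 as the only ready step → 9.
Now 3 and 4 have their prerequisites met. 3 has the earlier label, so 3 next.
1 and 7 now also ready, so the ready set is {1, 4, 7}; 1 has the earlier label → 1.
Ready: 4 and 7. 4 has the earlier label → 4.
7 is the only step now ready → 7.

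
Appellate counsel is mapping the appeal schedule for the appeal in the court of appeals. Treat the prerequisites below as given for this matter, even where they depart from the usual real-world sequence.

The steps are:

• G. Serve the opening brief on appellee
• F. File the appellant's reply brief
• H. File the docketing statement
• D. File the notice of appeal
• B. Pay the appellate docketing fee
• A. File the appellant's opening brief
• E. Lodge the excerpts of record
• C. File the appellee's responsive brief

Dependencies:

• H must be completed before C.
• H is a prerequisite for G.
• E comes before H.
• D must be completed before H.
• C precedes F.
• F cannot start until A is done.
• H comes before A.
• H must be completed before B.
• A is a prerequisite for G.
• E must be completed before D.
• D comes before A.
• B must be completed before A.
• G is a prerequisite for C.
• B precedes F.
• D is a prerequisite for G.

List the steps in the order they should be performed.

E is the only step with nothing outstanding, so it goes first.
D needed E, now all done → D.
H needed D and E, now all done → H.
B needed H, now all done → B.
A needed H, D and B, now all done → A.
G needed H, D and A, now all done → G.
Next only C has its prerequisites met → C.
F needed B, A and C, now all done → F.

E, D, H, B, A, G, C, F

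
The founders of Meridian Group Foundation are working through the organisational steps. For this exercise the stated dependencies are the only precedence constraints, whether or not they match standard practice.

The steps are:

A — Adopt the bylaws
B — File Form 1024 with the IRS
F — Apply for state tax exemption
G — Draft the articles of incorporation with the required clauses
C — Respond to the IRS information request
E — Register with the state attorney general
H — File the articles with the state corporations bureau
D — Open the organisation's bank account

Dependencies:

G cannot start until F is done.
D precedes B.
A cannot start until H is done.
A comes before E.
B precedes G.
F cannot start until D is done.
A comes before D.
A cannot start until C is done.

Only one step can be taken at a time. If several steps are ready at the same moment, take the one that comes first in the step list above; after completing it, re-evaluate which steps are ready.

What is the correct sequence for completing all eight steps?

C H A E D B F G

C and H have no prerequisites; C is listed earlier, so C is first.
Next only H has its prerequisites met → H.
A needed C and H, now all done → A.
E and D are both available; E is listed earlier → E.
D needed A, now all done → D.
B and F are both available; B is listed earlier → B.
F needed D, now all done → F.
G needed B and F, now all done → G.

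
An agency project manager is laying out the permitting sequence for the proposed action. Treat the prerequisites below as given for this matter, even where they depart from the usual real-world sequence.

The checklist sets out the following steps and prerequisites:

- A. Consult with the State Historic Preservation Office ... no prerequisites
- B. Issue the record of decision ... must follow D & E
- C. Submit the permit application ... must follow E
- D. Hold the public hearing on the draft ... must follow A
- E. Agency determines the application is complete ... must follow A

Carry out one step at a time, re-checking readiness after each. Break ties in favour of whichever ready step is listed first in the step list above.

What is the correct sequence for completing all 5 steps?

A D E B C

A has no prerequisites → A first.
Now D and E have their prerequisites met. D is listed earlier, so D next.
E needed A, now all done → E.
Ready: B and C. B is listed earlier → B.
That leaves C as the only ready step → C.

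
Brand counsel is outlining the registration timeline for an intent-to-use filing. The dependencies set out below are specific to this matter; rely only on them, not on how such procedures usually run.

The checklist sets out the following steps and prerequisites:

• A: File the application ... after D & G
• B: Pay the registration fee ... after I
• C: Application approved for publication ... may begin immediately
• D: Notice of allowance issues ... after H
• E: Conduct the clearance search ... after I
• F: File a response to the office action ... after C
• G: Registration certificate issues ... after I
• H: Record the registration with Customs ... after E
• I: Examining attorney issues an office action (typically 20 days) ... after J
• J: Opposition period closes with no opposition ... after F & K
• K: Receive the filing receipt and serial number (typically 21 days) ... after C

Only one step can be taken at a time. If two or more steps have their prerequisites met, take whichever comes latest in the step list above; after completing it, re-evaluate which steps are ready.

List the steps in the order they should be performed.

C, K, F, J, I, G, E, H, D, B, A

C has no prerequisites → C first.
Ready: K and F. K is listed later → K.
F is the only step now ready → F.
J is the only step now ready → J.
I needed J, now all done → I.
G, E and B are all available; G is listed later → G.
E and B are both available; E is listed later → E.
H now also ready, so the ready set is {H, B}; H is listed later → H.
D now also ready, so the ready set is {D, B}; D is listed later → D.
A now also ready, so the ready set is {B, A}; B is listed later → B.
A needed G and D, now all done → A.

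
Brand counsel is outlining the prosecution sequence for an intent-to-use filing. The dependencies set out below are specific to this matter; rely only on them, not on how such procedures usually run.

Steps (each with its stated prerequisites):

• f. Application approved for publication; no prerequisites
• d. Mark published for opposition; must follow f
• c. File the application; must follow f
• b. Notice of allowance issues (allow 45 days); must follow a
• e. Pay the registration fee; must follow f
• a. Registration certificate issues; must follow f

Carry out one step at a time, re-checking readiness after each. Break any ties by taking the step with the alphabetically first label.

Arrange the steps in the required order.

f a b c d e

f is the only step with nothing outstanding, so it goes first.
a, c, d and e are all available; a has the earlier label → a.
b, c, d and e are all available; b has the earlier label → b.
c, d and e are all available; c has the earlier label → c.
Ready: d and e. d has the earlier label → d.
e needed f, now all done → e.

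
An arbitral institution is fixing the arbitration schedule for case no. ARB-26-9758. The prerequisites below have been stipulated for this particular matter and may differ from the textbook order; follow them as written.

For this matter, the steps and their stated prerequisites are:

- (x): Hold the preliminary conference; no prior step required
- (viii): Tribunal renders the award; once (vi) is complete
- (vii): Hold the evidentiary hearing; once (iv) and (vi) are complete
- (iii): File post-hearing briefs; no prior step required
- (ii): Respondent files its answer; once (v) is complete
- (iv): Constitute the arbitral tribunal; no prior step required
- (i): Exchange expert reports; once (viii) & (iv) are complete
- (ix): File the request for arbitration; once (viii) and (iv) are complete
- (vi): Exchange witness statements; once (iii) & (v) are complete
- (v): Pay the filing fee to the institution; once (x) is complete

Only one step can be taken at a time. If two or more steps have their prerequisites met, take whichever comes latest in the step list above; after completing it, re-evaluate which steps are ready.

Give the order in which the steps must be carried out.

(iv), (iii), (x), (v), (vi), (ii), (vii), (viii), (ix), (i)

(iv), (iii) and (x) have no prerequisites; (iv) is listed later, so (iv) is first.
Ready: (iii) and (x). (iii) is listed later → (iii).
(x) is the only step now ready → (x).
(v) needed (x), now all done → (v).
Ready: (vi) and (ii). (vi) is listed later → (vi).
(vii) and (viii) now also ready, so the ready set is {(ii), (vii), (viii)}; (ii) is listed later → (ii).
Ready: (vii) and (viii). (vii) is listed later → (vii).
(viii) is the only step now ready → (viii).
Now (ix) and (i) have their prerequisites met. (ix) is listed later, so (ix) next.
(i) needed (iv) and (viii), now all done → (i).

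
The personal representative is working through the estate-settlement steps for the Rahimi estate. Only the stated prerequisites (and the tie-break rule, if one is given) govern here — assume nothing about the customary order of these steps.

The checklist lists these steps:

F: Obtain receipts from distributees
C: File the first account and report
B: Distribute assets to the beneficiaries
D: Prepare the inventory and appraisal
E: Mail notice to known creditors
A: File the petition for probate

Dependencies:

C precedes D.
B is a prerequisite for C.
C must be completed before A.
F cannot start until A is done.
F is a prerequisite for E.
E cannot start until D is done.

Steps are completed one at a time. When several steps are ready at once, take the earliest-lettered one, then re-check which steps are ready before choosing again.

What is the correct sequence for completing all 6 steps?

Only B has no prerequisites, so it is first.
That leaves C as the only ready step → C.
Now A and D have their prerequisites met. A has the earlier label, so A next.
D and F are both available; D has the earlier label → D.
F is the only step now ready → F.
E needed D and F, now all done → E.

B → C → A → D → F → E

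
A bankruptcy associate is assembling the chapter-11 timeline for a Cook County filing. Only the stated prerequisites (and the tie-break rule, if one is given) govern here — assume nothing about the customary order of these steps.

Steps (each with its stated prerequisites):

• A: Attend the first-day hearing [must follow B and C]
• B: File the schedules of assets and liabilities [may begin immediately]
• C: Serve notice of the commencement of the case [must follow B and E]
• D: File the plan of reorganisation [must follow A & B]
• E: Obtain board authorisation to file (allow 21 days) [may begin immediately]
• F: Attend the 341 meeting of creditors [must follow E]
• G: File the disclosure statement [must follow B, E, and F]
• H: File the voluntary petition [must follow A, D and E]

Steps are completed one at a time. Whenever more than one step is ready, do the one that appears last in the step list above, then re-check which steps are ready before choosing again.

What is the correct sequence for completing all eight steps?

E and B have no prerequisites; E is listed later, so E is first.
Now F and B have their prerequisites met. F is listed later, so F next.
B is the only step now ready → B.
G and C are both available; G is listed later → G.
C needed E and B, now all done → C.
A is the only step now ready → A.
D needed B and A, now all done → D.
That leaves H as the only ready step → H.

E, F, B, G, C, A, D, H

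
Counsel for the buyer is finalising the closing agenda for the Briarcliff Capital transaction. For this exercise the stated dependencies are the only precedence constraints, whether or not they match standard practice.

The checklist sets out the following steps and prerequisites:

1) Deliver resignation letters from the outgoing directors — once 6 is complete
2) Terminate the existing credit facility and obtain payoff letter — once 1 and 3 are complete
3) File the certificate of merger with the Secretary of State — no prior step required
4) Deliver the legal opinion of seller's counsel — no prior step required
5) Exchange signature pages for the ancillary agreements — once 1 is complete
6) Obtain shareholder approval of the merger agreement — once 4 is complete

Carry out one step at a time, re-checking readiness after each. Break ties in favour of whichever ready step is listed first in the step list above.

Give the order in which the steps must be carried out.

3 4 6 1 2 5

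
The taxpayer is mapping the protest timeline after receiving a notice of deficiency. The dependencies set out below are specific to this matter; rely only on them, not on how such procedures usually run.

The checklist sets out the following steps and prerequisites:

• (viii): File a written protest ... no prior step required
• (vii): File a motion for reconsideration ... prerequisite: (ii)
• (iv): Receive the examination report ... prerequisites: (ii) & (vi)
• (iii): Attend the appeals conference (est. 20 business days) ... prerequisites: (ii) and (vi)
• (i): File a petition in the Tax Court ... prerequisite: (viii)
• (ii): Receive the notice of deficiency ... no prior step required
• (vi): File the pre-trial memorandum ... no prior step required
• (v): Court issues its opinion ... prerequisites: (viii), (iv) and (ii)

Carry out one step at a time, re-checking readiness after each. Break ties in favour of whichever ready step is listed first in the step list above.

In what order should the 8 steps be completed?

Nothing is required for (viii), (ii) and (vi). (viii) is listed earlier → (viii) first.
(i), (ii) and (vi) are all available; (i) is listed earlier → (i).
Now (ii) and (vi) have their prerequisites met. (ii) is listed earlier, so (ii) next.
(vii) now also ready, so the ready set is {(vii), (vi)}; (vii) is listed earlier → (vii).
That leaves (vi) as the only ready step → (vi).
Ready: (iv) and (iii). (iv) is listed earlier → (iv).
(v) now also ready, so the ready set is {(iii), (v)}; (iii) is listed earlier → (iii).
Next only (v) has its prerequisites met → (v).

(viii), (i), (ii), (vii), (vi), (iv), (iii), (v)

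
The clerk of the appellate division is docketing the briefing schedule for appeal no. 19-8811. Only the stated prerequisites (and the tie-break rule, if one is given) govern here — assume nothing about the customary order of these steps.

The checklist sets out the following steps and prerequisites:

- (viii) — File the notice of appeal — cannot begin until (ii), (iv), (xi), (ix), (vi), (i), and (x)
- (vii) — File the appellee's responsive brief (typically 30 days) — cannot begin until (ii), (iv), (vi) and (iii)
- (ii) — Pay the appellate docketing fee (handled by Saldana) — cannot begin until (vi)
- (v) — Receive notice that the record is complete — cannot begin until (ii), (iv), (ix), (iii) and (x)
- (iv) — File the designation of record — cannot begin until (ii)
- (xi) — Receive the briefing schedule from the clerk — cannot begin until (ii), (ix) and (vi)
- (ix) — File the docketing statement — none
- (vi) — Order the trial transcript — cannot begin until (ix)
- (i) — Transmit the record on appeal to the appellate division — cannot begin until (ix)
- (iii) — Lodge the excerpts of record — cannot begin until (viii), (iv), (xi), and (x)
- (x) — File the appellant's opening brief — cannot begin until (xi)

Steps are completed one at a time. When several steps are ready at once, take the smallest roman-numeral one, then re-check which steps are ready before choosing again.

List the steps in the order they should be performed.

(ix) (i) (vi) (ii) (iv) (xi) (x) (viii) (iii) (v) (vii)

(ix) has no prerequisites → (ix) first.
Ready: (i) and (vi). (i) has the earlier label → (i).
Next only (vi) has its prerequisites met → (vi).
(ii) needed (vi), now all done → (ii).
Ready: (iv) and (xi). (iv) has the earlier label → (iv).
(xi) is the only step now ready → (xi).
(x) needed (xi), now all done → (x).
That leaves (viii) as the only ready step → (viii).
(iii) needed (iv), (viii), (x) and (xi), now all done → (iii).
(v) and (vii) are both available; (v) has the earlier label → (v).
That leaves (vii) as the only ready step → (vii).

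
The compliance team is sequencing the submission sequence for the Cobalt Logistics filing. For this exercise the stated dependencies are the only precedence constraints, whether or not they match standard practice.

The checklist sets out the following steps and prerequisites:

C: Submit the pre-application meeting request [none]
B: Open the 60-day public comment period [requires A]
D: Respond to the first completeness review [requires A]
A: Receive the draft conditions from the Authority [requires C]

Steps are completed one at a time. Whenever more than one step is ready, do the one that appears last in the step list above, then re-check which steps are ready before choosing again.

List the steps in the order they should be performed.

C A D B

C is the only step with nothing outstanding, so it goes first.
A needed C, now all done → A.
D and B are both available; D is listed later → D.
That leaves B as the only ready step → B.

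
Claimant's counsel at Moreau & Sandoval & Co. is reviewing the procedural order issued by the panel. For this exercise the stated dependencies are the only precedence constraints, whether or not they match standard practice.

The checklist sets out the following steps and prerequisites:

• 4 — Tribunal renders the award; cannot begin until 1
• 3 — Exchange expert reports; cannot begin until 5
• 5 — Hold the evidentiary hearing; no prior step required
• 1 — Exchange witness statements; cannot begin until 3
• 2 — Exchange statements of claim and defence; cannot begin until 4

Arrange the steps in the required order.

5 → 3 → 1 → 4 → 2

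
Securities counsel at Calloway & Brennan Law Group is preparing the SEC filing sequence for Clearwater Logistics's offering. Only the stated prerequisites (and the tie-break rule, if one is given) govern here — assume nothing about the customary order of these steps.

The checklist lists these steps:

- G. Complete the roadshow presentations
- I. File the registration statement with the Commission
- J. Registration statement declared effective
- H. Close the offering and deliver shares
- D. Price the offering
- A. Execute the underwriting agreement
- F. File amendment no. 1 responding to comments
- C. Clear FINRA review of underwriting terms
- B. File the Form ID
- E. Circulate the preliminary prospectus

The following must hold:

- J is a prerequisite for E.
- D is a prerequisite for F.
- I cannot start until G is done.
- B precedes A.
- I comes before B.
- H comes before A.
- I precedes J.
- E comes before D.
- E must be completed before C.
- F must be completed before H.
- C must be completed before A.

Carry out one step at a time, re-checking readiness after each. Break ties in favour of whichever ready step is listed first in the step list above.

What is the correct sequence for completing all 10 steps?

G I J B E D F H C A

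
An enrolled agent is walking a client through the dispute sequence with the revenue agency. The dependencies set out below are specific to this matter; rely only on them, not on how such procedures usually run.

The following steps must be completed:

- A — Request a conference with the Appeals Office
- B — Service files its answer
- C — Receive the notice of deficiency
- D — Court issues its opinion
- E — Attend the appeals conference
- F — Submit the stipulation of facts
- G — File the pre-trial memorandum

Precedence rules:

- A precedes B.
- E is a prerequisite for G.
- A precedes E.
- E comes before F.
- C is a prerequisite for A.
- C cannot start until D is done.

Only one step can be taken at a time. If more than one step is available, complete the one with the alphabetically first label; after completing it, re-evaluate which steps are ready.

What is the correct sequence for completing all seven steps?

D is the only step with nothing outstanding, so it goes first.
Next only C has its prerequisites met → C.
Next only A has its prerequisites met → A.
B and E are both available; B has the earlier label → B.
E needed A, now all done → E.
F and G are both available; F has the earlier label → F.
G needed E, now all done → G.

D, C, A, B, E, F, G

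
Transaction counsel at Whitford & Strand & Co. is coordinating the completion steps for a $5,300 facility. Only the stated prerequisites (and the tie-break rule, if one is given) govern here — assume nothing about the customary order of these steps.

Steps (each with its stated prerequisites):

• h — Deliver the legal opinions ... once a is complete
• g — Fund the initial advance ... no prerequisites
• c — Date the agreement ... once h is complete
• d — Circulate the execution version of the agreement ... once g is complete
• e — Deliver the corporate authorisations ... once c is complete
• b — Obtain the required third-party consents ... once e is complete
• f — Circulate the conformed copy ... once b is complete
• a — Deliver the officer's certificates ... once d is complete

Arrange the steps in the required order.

g, d, a, h, c, e, b, f

g is the only step with nothing outstanding, so it goes first.
d needed g, now all done → d.
a needed d, now all done → a.
h needed a, now all done → h.
That leaves c as the only ready step → c.
e needed c, now all done → e.
b is the only step now ready → b.
f needed b, now all done → f.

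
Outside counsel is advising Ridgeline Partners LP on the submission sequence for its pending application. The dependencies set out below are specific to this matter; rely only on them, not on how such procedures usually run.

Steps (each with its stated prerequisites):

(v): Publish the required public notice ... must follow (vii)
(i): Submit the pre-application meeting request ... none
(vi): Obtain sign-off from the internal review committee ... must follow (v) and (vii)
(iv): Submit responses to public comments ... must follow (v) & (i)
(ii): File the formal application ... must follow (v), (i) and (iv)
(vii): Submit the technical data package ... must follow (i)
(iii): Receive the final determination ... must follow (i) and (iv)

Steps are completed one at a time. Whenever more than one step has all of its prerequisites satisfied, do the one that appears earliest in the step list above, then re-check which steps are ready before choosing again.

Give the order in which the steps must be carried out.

(i) is the only step with nothing outstanding, so it goes first.
(vii) needed (i), now all done → (vii).
(v) needed (vii), now all done → (v).
(vi) and (iv) are both available; (vi) is listed earlier → (vi).
(iv) needed (v) and (i), now all done → (iv).
Ready: (ii) and (iii). (ii) is listed earlier → (ii).
That leaves (iii) as the only ready step → (iii).

(i), (vii), (v), (vi), (iv), (ii), (iii)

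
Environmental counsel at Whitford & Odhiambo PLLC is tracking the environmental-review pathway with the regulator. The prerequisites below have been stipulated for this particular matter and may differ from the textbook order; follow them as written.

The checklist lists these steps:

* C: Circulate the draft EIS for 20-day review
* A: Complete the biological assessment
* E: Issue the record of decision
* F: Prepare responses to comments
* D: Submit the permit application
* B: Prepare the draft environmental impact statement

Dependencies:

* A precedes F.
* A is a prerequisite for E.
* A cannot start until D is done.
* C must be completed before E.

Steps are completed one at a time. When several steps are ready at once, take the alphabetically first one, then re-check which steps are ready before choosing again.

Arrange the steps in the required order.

B → C → D → A → E → F

B, C and D have no prerequisites; B has the earlier label, so B is first.
Ready: C and D. C has the earlier label → C.
D is the only step now ready → D.
A is the only step now ready → A.
Now E and F have their prerequisites met. E has the earlier label, so E next.
F needed A, now all done → F.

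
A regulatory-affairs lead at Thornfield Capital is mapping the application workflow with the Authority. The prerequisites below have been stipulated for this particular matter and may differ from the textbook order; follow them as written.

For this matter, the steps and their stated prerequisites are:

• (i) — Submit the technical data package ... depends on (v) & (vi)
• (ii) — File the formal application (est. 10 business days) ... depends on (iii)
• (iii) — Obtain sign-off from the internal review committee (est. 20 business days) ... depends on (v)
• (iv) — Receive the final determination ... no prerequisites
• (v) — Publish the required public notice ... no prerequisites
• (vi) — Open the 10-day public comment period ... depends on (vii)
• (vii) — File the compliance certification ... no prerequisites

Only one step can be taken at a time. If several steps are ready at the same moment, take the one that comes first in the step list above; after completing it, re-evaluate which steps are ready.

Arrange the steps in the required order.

(iv), (v), (iii), (ii), (vii), (vi), (i)

(iv), (v) and (vii) have no prerequisites; (iv) is listed earlier, so (iv) is first.
Ready: (v) and (vii). (v) is listed earlier → (v).
Ready: (iii) and (vii). (iii) is listed earlier → (iii).
Ready: (ii) and (vii). (ii) is listed earlier → (ii).
(vii) is the only step now ready → (vii).
Next only (vi) has its prerequisites met → (vi).
Next only (i) has its prerequisites met → (i).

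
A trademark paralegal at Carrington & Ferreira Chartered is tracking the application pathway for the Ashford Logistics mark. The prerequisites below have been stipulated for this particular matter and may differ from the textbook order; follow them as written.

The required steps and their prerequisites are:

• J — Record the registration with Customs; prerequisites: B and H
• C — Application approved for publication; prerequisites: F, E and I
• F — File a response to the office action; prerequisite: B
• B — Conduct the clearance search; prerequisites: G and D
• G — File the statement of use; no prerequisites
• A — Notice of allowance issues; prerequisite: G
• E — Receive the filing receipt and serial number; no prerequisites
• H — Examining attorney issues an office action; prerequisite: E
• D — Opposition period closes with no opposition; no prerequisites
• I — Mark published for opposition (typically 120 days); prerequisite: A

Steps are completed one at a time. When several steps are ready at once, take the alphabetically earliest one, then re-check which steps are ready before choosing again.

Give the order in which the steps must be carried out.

D, E, G, A, B, F, H, I, C, J

Nothing is required for D, E and G. D has the earlier label → D first.
Now E and G have their prerequisites met. E has the earlier label, so E next.
Ready: G and H. G has the earlier label → G.
A and B now also ready, so the ready set is {A, B, H}; A has the earlier label → A.
I now also ready, so the ready set is {B, H, I}; B has the earlier label → B.
F now also ready, so the ready set is {F, H, I}; F has the earlier label → F.
Now H and I have their prerequisites met. H has the earlier label, so H next.
J now also ready, so the ready set is {I, J}; I has the earlier label → I.
C now also ready, so the ready set is {C, J}; C has the earlier label → C.
J is the only step now ready → J.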